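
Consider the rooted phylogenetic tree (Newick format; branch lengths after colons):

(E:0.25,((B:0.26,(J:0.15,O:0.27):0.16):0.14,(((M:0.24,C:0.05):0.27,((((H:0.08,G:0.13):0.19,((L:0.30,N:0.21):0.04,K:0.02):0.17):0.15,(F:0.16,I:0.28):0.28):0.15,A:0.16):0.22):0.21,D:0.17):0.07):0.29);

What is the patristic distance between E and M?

The path runs E → … → MRCA → … → M; the MRCA is the root of the tree.
Branch lengths along that path: 0.25 + 0.29 + 0.07 + 0.21 + 0.27 + 0.24 = 1.33.

1.33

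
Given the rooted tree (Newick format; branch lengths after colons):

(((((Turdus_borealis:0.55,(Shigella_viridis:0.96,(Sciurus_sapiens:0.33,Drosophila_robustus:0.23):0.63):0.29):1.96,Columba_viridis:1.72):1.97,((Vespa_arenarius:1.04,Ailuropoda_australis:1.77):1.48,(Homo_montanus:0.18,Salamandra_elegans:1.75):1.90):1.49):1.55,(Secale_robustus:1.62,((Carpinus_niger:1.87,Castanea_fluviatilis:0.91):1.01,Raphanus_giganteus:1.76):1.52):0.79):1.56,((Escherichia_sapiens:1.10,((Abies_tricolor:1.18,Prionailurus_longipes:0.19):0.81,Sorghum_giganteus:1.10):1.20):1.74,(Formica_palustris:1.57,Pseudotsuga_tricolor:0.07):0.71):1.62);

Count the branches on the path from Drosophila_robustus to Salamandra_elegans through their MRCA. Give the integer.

8

The MRCA of Drosophila_robustus and Salamandra_elegans is the node subtending (((Turdus_borealis,(Shigella_viridis,(Sciurus_sapiens,Drosophila_robustus))),Columba_viridis),((Vespa_arenarius,Ailuropoda_australis),(Homo_montanus,Salamandra_elegans))).
From Drosophila_robustus up to that node: 5 branches. From Salamandra_elegans up to the same node: 3 branches. Total: 5 + 3 = 8.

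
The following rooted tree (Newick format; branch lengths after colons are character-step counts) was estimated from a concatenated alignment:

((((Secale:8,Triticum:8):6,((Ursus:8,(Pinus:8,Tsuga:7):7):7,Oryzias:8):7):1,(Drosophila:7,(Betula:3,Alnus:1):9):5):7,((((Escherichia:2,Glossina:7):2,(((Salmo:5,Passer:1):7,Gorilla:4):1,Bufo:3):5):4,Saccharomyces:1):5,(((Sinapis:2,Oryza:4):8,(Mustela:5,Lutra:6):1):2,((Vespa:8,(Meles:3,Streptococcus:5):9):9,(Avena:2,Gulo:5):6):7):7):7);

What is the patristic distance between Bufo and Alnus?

46

The path runs Bufo → … → MRCA → … → Alnus; the MRCA is the root of the tree.
Branch lengths along that path: 3 + 5 + 4 + 5 + 7 + 7 + 5 + 9 + 1 = 46.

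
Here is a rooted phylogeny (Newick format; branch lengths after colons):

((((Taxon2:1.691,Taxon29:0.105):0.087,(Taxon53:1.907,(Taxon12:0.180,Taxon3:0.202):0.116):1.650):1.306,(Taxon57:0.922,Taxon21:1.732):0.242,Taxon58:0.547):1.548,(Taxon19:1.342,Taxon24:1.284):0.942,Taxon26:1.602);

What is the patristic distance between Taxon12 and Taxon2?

3.724

The path runs Taxon12 → … → MRCA → … → Taxon2; the MRCA is the node subtending ((Taxon2,Taxon29),(Taxon53,(Taxon12,Taxon3))).
Branch lengths along that path: 0.180 + 0.116 + 1.650 + 0.087 + 1.691 = 3.724.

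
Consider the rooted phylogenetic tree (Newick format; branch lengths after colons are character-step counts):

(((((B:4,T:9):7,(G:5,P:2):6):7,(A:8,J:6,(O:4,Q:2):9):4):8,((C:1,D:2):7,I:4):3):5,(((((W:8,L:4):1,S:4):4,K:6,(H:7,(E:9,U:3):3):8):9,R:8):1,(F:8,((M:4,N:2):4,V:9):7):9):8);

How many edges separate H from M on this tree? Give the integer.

The MRCA of H and M is the node subtending (((((W,L),S),K,(H,(E,U))),R),(F,((M,N),V))).
From H up to that node: 4 branches. From M up to the same node: 4 branches. Total: 4 + 4 = 8.

8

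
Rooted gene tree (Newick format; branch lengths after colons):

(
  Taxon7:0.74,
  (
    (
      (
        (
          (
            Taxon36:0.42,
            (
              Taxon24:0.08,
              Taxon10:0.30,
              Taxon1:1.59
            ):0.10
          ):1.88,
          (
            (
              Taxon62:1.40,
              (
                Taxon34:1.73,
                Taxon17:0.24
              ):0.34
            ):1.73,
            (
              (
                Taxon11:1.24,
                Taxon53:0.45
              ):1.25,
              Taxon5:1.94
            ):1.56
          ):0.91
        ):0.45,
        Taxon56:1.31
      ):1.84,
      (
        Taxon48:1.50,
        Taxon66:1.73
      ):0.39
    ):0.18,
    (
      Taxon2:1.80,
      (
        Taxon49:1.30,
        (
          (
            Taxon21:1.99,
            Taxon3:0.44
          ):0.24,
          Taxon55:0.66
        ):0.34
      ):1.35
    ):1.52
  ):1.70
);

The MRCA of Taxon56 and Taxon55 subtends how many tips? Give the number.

The MRCA of Taxon56 and Taxon55 is the node subtending (((((Taxon36,(Taxon24,Taxon10,Taxon1)),((Taxon62,(Taxon34,Taxon17)),((Taxon11,Taxon53),Taxon5))),Taxon56),(Taxon48,Taxon66)),(Taxon2,(Taxon49,((Taxon21,Taxon3),Taxon55)))).
That clade contains 18 terminal taxa: Taxon1, Taxon10, Taxon11, Taxon17, Taxon2, Taxon21, Taxon24, Taxon3, Taxon34, Taxon36, Taxon48, Taxon49, Taxon5, Taxon53, Taxon55, Taxon56, Taxon62, Taxon66.

18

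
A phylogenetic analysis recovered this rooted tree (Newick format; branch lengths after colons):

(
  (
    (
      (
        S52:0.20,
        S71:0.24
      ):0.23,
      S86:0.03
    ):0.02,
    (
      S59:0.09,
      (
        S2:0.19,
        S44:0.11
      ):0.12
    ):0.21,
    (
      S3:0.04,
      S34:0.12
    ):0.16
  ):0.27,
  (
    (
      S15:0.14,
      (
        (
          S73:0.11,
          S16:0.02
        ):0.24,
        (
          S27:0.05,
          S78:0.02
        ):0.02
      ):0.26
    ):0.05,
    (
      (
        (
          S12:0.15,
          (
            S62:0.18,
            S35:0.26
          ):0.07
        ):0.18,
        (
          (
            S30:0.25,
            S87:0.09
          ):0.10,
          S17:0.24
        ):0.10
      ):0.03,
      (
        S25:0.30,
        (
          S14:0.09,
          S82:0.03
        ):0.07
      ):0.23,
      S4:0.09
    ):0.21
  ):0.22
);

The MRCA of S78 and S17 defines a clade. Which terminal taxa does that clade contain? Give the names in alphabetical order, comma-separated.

Tracing S78: it sits inside (S27,S78).
Tracing S17: it sits inside ((S30,S87),S17).
The smallest clade enclosing both is ((S15,((S73,S16),(S27,S78))),(((S12,(S62,S35)),((S30,S87),S17)),(S25,(S14,S82)),S4)); the answer is its 15 terminal taxa in alphabetical order.

S12, S14, S15, S16, S17, S25, S27, S30, S35, S4, S62, S73, S78, S82, S87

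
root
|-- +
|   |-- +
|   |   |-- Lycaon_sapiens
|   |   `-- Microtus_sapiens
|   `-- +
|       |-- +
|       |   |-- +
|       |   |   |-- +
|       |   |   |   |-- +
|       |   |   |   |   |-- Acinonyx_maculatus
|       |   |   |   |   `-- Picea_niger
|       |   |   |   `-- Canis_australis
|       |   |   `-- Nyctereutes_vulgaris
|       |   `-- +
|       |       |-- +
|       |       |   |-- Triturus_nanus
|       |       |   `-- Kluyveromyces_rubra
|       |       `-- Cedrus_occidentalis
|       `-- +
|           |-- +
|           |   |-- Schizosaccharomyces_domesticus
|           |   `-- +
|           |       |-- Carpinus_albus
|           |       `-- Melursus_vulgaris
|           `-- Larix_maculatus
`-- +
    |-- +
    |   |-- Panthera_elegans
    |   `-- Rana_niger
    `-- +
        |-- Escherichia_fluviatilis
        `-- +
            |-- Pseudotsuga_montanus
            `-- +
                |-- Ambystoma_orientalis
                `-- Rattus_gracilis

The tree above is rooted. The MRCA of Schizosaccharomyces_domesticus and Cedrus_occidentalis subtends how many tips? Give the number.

11

The MRCA of Schizosaccharomyces_domesticus and Cedrus_occidentalis is the node subtending (((((Acinonyx_maculatus,Picea_niger),Canis_australis),Nyctereutes_vulgaris),((Triturus_nanus,Kluyveromyces_rubra),Cedrus_occidentalis)),((Schizosaccharomyces_domesticus,(Carpinus_albus,Melursus_vulgaris)),Larix_maculatus)).
That clade contains 11 terminal taxa: Acinonyx_maculatus, Canis_australis, Carpinus_albus, Cedrus_occidentalis, Kluyveromyces_rubra, Larix_maculatus, Melursus_vulgaris, Nyctereutes_vulgaris, Picea_niger, Schizosaccharomyces_domesticus, Triturus_nanus.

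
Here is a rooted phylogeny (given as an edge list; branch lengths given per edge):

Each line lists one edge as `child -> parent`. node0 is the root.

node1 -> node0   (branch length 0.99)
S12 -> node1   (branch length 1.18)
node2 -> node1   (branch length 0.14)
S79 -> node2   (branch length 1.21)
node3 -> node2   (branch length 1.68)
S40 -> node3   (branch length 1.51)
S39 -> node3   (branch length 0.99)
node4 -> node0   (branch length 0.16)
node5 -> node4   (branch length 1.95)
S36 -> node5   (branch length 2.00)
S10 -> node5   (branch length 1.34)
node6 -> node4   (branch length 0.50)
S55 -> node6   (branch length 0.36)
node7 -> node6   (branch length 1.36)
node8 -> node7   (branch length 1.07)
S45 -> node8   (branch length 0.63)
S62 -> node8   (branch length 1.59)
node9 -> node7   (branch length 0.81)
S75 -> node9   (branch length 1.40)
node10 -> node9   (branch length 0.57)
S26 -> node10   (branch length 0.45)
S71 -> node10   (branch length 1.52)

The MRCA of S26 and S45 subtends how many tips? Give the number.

5

The MRCA of S26 and S45 is the node subtending ((S45,S62),(S75,(S26,S71))).
That clade contains 5 terminal taxa: S26, S45, S62, S71, S75.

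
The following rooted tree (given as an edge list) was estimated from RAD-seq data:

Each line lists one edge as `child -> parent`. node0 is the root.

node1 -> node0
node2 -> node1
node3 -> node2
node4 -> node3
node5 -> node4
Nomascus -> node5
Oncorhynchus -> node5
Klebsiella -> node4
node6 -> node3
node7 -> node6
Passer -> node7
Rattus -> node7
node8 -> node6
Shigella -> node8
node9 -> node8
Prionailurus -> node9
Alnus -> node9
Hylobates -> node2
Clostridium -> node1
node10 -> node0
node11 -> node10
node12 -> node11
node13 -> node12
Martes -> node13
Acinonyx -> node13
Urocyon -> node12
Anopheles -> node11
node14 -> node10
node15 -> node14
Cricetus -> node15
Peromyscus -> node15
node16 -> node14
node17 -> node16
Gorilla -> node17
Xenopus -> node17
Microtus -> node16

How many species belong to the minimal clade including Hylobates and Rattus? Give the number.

The MRCA of Hylobates and Rattus is the node subtending ((((Nomascus,Oncorhynchus),Klebsiella),((Passer,Rattus),(Shigella,(Prionailurus,Alnus)))),Hylobates).
That clade contains 9 terminal taxa: Alnus, Hylobates, Klebsiella, Nomascus, Oncorhynchus, Passer, Prionailurus, Rattus, Shigella.

9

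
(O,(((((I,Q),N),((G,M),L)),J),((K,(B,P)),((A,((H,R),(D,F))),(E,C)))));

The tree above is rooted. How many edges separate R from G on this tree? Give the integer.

The MRCA of R and G is the node subtending (((((I,Q),N),((G,M),L)),J),((K,(B,P)),((A,((H,R),(D,F))),(E,C)))).
From R up to that node: 6 branches. From G up to the same node: 5 branches. Total: 6 + 5 = 11.

11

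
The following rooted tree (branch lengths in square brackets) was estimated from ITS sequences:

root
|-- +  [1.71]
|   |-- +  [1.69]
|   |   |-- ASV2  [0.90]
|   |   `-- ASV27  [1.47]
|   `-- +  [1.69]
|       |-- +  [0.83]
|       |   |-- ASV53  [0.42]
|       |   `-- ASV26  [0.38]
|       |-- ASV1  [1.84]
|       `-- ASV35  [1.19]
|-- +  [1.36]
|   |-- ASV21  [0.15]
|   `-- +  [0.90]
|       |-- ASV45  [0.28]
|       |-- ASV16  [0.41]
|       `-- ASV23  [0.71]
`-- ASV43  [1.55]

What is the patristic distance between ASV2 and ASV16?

6.97

The path runs ASV2 → … → MRCA → … → ASV16; the MRCA is the root of the tree.
Branch lengths along that path: 0.90 + 1.69 + 1.71 + 1.36 + 0.90 + 0.41 = 6.97.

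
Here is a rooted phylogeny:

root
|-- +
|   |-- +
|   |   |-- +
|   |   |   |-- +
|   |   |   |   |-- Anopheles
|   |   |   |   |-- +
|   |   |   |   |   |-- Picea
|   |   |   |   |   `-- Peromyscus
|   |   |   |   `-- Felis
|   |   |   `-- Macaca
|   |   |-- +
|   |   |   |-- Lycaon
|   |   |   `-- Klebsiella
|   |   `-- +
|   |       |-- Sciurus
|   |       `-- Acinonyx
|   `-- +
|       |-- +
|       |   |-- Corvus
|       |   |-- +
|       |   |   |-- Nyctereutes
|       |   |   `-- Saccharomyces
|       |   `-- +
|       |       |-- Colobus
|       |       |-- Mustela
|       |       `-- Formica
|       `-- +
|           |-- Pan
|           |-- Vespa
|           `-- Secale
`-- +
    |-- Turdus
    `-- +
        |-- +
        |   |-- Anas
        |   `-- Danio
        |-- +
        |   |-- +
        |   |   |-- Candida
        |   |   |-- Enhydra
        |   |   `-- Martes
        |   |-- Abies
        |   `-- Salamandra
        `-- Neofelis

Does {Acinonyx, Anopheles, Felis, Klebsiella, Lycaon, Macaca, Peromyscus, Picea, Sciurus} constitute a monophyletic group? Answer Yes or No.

The most recent common ancestor of these taxa subtends (((Anopheles,(Picea,Peromyscus),Felis),Macaca),(Lycaon,Klebsiella),(Sciurus,Acinonyx)).
That clade has exactly 9 tips — every listed taxon and nothing else — so the group is monophyletic.

Yes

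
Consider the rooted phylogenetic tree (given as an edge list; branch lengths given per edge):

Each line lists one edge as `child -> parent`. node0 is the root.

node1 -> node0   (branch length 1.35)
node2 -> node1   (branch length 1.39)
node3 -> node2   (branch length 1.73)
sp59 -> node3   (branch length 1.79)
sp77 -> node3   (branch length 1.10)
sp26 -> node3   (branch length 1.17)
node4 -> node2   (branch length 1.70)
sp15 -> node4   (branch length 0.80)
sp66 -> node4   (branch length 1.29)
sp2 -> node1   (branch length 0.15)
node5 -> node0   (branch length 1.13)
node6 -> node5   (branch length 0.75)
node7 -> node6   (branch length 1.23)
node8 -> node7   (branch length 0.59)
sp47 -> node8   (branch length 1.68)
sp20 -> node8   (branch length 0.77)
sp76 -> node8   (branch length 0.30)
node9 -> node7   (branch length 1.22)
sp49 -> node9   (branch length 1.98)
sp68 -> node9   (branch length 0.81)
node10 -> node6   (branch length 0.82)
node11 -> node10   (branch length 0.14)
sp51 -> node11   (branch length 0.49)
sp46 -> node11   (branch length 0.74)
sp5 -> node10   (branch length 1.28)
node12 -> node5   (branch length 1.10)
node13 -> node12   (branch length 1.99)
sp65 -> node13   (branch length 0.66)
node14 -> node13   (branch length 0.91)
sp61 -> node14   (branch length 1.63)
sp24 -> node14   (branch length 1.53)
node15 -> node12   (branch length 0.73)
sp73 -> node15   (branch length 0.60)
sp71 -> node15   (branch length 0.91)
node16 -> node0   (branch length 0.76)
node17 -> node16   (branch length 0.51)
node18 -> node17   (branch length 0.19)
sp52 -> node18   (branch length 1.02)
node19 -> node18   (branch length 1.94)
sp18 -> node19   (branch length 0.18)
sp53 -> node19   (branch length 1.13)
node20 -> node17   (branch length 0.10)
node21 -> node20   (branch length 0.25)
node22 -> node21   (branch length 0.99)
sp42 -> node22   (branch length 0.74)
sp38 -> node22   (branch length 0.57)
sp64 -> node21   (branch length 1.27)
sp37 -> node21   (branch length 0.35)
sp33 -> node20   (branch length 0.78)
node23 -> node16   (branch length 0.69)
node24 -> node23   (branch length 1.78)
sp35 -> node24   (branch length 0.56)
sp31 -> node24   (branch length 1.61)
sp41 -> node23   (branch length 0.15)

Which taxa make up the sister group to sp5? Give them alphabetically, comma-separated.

sp46, sp51

sp5 attaches to the tree at the node subtending ((sp51,sp46),sp5).
The other lineage descending from that same node — the sister group — is (sp51,sp46); its 2 tips in alphabetical order are the answer.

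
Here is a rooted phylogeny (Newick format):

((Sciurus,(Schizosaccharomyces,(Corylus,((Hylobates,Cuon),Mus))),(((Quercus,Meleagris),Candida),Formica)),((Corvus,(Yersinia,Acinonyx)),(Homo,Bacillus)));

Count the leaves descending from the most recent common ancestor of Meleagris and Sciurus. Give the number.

10

The MRCA of Meleagris and Sciurus is the node subtending (Sciurus,(Schizosaccharomyces,(Corylus,((Hylobates,Cuon),Mus))),(((Quercus,Meleagris),Candida),Formica)).
That clade contains 10 terminal taxa: Candida, Corylus, Cuon, Formica, Hylobates, Meleagris, Mus, Quercus, Schizosaccharomyces, Sciurus.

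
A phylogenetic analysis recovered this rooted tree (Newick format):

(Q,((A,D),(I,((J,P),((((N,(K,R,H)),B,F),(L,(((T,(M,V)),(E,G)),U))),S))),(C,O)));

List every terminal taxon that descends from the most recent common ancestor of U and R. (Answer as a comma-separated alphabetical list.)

Tracing U: it sits inside (((T,(M,V)),(E,G)),U).
Tracing R: it sits inside (K,R,H).
The smallest clade enclosing both is (((N,(K,R,H)),B,F),(L,(((T,(M,V)),(E,G)),U))); the answer is its 13 terminal taxa in alphabetical order.

B, E, F, G, H, K, L, M, N, R, T, U, V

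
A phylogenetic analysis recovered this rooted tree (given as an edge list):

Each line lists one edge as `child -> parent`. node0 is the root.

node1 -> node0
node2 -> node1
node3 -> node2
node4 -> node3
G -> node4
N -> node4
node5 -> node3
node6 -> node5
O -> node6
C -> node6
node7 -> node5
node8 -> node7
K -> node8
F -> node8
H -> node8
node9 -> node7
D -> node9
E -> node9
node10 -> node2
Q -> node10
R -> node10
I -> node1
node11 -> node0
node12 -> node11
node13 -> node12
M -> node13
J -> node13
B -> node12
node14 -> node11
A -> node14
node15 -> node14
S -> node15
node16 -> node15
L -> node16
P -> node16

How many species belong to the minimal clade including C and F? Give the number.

7

The MRCA of C and F is the node subtending ((O,C),((K,F,H),(D,E))).
That clade contains 7 terminal taxa: C, D, E, F, H, K, O.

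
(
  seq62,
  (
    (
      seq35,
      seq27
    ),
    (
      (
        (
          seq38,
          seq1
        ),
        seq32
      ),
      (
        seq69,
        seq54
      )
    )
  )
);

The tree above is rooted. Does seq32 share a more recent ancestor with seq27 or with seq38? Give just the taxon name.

The MRCA of seq32 and seq38 subtends ((seq38,seq1),seq32) (3 taxa).
The MRCA of seq32 and seq27 subtends ((seq35,seq27),(((seq38,seq1),seq32),(seq69,seq54))) (7 taxa).
The first is nested inside the second, so seq32 shares a more recent common ancestor with seq38.

seq38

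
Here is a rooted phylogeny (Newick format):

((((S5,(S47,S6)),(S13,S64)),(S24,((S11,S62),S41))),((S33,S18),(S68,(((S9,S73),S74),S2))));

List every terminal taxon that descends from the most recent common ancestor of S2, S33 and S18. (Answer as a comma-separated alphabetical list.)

S18, S2, S33, S68, S73, S74, S9

Tracing S2: it sits inside (((S9,S73),S74),S2).
Tracing S33: it sits inside (S33,S18).
Tracing S18: it sits inside (S33,S18).
The smallest clade enclosing all 3 is ((S33,S18),(S68,(((S9,S73),S74),S2))); the answer is its 7 terminal taxa in alphabetical order.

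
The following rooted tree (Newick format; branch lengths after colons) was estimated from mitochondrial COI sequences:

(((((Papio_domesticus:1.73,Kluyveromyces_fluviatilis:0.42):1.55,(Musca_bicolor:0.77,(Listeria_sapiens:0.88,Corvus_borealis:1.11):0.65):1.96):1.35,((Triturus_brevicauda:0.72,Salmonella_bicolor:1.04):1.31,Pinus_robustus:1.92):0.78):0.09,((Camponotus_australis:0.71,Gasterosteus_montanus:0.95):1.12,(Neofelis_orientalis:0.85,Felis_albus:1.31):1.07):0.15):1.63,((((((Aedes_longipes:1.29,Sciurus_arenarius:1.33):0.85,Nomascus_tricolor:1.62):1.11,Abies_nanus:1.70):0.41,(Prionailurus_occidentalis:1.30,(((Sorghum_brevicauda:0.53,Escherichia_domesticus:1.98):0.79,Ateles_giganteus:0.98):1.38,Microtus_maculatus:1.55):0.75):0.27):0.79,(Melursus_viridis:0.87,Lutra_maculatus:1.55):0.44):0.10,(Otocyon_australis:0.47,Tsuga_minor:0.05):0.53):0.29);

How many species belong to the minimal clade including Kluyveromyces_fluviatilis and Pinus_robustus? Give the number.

The MRCA of Kluyveromyces_fluviatilis and Pinus_robustus is the node subtending (((Papio_domesticus,Kluyveromyces_fluviatilis),(Musca_bicolor,(Listeria_sapiens,Corvus_borealis))),((Triturus_brevicauda,Salmonella_bicolor),Pinus_robustus)).
That clade contains 8 terminal taxa: Corvus_borealis, Kluyveromyces_fluviatilis, Listeria_sapiens, Musca_bicolor, Papio_domesticus, Pinus_robustus, Salmonella_bicolor, Triturus_brevicauda.

8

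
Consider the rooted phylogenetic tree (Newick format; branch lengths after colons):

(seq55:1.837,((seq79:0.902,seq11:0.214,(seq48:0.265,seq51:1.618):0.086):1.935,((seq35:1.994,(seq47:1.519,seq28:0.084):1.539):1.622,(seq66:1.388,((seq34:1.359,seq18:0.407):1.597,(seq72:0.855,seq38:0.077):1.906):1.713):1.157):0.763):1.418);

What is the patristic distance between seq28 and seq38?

The path runs seq28 → … → MRCA → … → seq38; the MRCA is the node subtending ((seq35,(seq47,seq28)),(seq66,((seq34,seq18),(seq72,seq38)))).
Branch lengths along that path: 0.084 + 1.539 + 1.622 + 1.157 + 1.713 + 1.906 + 0.077 = 8.098.

8.098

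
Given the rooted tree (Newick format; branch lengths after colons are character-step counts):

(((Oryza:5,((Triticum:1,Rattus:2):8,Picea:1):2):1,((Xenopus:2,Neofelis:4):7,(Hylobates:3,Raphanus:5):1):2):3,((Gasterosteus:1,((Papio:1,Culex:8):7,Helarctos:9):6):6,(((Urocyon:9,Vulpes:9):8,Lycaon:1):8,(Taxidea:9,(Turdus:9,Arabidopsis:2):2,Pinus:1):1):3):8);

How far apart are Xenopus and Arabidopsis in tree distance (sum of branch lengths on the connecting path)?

The path runs Xenopus → … → MRCA → … → Arabidopsis; the MRCA is the root of the tree.
Branch lengths along that path: 2 + 7 + 2 + 3 + 8 + 3 + 1 + 2 + 2 = 30.

30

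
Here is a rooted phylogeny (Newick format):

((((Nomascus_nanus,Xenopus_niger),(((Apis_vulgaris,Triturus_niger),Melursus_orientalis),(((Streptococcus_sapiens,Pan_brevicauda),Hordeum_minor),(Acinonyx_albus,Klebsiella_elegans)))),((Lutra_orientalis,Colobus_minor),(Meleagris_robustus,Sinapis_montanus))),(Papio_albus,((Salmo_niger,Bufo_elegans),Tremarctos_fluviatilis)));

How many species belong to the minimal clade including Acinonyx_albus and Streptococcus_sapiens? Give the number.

The MRCA of Acinonyx_albus and Streptococcus_sapiens is the node subtending (((Streptococcus_sapiens,Pan_brevicauda),Hordeum_minor),(Acinonyx_albus,Klebsiella_elegans)).
That clade contains 5 terminal taxa: Acinonyx_albus, Hordeum_minor, Klebsiella_elegans, Pan_brevicauda, Streptococcus_sapiens.

5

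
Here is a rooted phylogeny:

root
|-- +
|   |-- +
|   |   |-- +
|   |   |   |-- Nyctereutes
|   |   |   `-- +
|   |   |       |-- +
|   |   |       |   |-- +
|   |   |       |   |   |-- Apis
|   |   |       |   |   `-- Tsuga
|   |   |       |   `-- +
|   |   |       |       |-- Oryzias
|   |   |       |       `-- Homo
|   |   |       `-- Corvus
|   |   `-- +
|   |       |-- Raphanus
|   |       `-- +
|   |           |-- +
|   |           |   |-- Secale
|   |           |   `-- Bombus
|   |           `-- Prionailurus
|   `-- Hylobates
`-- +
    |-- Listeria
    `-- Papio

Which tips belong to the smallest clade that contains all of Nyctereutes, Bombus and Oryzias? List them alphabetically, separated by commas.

Apis, Bombus, Corvus, Homo, Nyctereutes, Oryzias, Prionailurus, Raphanus, Secale, Tsuga

Tracing Nyctereutes: it sits inside (Nyctereutes,(((Apis,Tsuga),(Oryzias,Homo)),Corvus)).
Tracing Bombus: it sits inside (Secale,Bombus).
Tracing Oryzias: it sits inside (Oryzias,Homo).
The smallest clade enclosing all 3 is ((Nyctereutes,(((Apis,Tsuga),(Oryzias,Homo)),Corvus)),(Raphanus,((Secale,Bombus),Prionailurus))); the answer is its 10 terminal taxa in alphabetical order.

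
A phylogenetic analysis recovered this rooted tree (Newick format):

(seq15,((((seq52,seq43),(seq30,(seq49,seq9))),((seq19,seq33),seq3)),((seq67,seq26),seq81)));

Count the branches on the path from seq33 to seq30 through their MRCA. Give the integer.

6

The MRCA of seq33 and seq30 is the node subtending (((seq52,seq43),(seq30,(seq49,seq9))),((seq19,seq33),seq3)).
From seq33 up to that node: 3 branches. From seq30 up to the same node: 3 branches. Total: 3 + 3 = 6.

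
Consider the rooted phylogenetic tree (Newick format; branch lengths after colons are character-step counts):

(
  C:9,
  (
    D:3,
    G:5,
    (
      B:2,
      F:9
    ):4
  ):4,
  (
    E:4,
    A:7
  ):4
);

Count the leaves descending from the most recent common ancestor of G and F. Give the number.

4

The MRCA of G and F is the node subtending (D,G,(B,F)).
That clade contains 4 terminal taxa: B, D, F, G.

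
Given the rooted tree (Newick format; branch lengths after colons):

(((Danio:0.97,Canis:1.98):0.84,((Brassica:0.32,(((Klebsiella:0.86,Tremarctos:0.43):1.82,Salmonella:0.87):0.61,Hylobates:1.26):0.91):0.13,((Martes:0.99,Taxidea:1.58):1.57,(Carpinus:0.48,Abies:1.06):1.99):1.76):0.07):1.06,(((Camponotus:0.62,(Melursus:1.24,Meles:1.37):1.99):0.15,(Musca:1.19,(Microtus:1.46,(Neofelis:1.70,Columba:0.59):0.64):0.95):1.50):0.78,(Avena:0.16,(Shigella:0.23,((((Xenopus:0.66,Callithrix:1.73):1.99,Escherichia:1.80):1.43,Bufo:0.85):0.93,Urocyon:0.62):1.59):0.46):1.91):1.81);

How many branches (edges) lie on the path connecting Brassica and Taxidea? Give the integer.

5

The MRCA of Brassica and Taxidea is the node subtending ((Brassica,(((Klebsiella,Tremarctos),Salmonella),Hylobates)),((Martes,Taxidea),(Carpinus,Abies))).
From Brassica up to that node: 2 branches. From Taxidea up to the same node: 3 branches. Total: 2 + 3 = 5.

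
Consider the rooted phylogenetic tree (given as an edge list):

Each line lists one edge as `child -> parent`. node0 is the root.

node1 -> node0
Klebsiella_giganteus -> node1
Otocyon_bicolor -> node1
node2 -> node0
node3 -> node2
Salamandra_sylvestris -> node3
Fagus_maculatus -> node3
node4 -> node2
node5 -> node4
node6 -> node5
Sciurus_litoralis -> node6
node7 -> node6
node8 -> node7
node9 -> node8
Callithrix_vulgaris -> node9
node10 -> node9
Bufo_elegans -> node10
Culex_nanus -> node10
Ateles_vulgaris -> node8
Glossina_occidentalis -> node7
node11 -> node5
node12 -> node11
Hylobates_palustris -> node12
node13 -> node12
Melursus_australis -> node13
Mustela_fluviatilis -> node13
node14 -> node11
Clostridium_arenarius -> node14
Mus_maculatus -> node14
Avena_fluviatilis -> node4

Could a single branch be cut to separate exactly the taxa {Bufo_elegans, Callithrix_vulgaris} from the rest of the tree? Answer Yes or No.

The MRCA of the listed taxa subtends (Callithrix_vulgaris,(Bufo_elegans,Culex_nanus)).
That clade also contains Culex_nanus, which is not in the proposed group, so the group is not monophyletic.

No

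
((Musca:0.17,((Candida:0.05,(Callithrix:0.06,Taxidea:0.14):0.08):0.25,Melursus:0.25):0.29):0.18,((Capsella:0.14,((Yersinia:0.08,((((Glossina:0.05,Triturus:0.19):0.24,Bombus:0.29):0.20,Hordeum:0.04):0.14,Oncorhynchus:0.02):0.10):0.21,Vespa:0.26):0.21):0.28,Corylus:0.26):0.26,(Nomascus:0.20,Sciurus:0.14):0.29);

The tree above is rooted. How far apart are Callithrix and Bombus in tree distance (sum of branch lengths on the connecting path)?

The path runs Callithrix → … → MRCA → … → Bombus; the MRCA is the root of the tree.
Branch lengths along that path: 0.06 + 0.08 + 0.25 + 0.29 + 0.18 + 0.26 + 0.28 + 0.21 + 0.21 + 0.10 + 0.14 + 0.20 + 0.29 = 2.55.

2.55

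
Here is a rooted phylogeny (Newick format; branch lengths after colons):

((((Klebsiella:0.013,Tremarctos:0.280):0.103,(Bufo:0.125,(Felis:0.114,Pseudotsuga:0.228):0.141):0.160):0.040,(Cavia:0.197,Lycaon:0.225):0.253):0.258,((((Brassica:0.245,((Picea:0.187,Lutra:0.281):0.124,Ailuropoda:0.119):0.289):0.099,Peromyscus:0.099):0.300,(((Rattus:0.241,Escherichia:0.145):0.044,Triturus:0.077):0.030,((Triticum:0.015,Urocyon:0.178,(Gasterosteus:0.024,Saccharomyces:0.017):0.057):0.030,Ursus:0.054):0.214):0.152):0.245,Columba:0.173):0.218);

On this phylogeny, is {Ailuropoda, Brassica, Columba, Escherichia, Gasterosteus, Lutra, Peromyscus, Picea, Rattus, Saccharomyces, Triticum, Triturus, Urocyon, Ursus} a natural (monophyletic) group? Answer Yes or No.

Yes

The most recent common ancestor of these taxa subtends ((((Brassica,((Picea,Lutra),Ailuropoda)),Peromyscus),(((Rattus,Escherichia),Triturus),((Triticum,Urocyon,(Gasterosteus,Saccharomyces)),Ursus))),Columba).
That clade has exactly 14 tips — every listed taxon and nothing else — so the group is monophyletic.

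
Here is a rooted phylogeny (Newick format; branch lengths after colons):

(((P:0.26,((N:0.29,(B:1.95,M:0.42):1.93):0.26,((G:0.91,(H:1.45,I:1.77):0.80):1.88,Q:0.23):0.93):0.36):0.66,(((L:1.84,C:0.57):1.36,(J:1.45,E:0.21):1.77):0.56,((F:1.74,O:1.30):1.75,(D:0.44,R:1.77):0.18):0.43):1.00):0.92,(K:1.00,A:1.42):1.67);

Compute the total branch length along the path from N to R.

4.95

The path runs N → … → MRCA → … → R; the MRCA is the node subtending ((P,((N,(B,M)),((G,(H,I)),Q))),(((L,C),(J,E)),((F,O),(D,R)))).
Branch lengths along that path: 0.29 + 0.26 + 0.36 + 0.66 + 1.00 + 0.43 + 0.18 + 1.77 = 4.95.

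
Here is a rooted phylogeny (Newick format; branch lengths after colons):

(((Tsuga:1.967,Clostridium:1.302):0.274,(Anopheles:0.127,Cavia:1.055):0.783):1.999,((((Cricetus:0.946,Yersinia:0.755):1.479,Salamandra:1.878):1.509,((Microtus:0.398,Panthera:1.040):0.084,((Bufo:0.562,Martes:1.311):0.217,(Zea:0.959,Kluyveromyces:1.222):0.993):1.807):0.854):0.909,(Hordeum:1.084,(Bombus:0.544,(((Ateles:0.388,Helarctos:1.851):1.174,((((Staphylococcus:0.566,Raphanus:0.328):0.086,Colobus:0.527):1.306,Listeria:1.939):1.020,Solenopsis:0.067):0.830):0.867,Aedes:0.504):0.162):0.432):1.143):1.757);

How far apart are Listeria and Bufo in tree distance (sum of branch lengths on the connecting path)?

The path runs Listeria → … → MRCA → … → Bufo; the MRCA is the node subtending ((((Cricetus,Yersinia),Salamandra),((Microtus,Panthera),((Bufo,Martes),(Zea,Kluyveromyces)))),(Hordeum,(Bombus,(((Ateles,Helarctos),((((Staphylococcus,Raphanus),Colobus),Listeria),Solenopsis)),Aedes)))).
Branch lengths along that path: 1.939 + 1.020 + 0.830 + 0.867 + 0.162 + 0.432 + 1.143 + 0.909 + 0.854 + 1.807 + 0.217 + 0.562 = 10.742.

10.742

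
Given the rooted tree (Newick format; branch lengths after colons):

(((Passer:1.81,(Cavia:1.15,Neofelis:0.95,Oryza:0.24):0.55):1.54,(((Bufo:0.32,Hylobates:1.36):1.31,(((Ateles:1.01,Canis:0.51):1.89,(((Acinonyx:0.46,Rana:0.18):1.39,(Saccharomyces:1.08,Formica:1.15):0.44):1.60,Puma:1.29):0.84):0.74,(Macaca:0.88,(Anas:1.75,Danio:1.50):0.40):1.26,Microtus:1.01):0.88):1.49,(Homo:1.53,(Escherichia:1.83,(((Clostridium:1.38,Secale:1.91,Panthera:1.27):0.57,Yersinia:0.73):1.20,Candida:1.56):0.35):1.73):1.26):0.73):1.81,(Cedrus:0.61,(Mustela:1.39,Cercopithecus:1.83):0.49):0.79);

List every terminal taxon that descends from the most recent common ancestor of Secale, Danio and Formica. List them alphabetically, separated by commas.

Tracing Secale: it sits inside (Clostridium,Secale,Panthera).
Tracing Danio: it sits inside (Anas,Danio).
Tracing Formica: it sits inside (Saccharomyces,Formica).
The smallest clade enclosing all 3 is (((Bufo,Hylobates),(((Ateles,Canis),(((Acinonyx,Rana),(Saccharomyces,Formica)),Puma)),(Macaca,(Anas,Danio)),Microtus)),(Homo,(Escherichia,(((Clostridium,Secale,Panthera),Yersinia),Candida)))); the answer is its 20 terminal taxa in alphabetical order.

Acinonyx, Anas, Ateles, Bufo, Candida, Canis, Clostridium, Danio, Escherichia, Formica, Homo, Hylobates, Macaca, Microtus, Panthera, Puma, Rana, Saccharomyces, Secale, Yersinia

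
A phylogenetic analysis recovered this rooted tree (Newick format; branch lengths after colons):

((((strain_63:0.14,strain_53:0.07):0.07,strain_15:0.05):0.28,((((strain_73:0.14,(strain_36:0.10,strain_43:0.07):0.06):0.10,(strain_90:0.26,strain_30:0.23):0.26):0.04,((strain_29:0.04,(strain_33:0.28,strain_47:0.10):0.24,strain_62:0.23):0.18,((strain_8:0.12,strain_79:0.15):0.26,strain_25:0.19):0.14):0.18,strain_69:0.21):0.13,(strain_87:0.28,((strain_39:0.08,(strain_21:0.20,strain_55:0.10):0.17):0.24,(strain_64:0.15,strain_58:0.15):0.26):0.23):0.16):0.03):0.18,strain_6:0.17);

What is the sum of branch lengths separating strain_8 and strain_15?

1.19

The path runs strain_8 → … → MRCA → … → strain_15; the MRCA is the node subtending (((strain_63,strain_53),strain_15),((((strain_73,(strain_36,strain_43)),(strain_90,strain_30)),((strain_29,(strain_33,strain_47),strain_62),((strain_8,strain_79),strain_25)),strain_69),(strain_87,((strain_39,(strain_21,strain_55)),(strain_64,strain_58))))).
Branch lengths along that path: 0.12 + 0.26 + 0.14 + 0.18 + 0.13 + 0.03 + 0.28 + 0.05 = 1.19.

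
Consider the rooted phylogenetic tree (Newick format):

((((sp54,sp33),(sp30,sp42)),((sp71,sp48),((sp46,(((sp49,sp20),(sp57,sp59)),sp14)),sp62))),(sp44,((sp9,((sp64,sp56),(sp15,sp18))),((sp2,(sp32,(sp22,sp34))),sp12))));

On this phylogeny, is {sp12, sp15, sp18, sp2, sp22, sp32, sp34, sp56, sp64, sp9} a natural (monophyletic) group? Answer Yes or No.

The most recent common ancestor of these taxa subtends ((sp9,((sp64,sp56),(sp15,sp18))),((sp2,(sp32,(sp22,sp34))),sp12)).
That clade has exactly 10 tips — every listed taxon and nothing else — so the group is monophyletic.

Yes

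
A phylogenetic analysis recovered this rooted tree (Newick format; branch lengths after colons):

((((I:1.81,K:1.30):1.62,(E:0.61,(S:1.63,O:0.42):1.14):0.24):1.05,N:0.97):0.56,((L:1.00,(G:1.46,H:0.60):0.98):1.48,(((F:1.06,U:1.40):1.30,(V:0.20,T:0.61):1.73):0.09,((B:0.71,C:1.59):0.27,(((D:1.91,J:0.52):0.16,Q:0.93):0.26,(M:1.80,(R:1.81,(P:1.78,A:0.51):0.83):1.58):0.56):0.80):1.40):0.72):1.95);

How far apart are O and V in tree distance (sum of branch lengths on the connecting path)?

8.10

The path runs O → … → MRCA → … → V; the MRCA is the root of the tree.
Branch lengths along that path: 0.42 + 1.14 + 0.24 + 1.05 + 0.56 + 1.95 + 0.72 + 0.09 + 1.73 + 0.20 = 8.10.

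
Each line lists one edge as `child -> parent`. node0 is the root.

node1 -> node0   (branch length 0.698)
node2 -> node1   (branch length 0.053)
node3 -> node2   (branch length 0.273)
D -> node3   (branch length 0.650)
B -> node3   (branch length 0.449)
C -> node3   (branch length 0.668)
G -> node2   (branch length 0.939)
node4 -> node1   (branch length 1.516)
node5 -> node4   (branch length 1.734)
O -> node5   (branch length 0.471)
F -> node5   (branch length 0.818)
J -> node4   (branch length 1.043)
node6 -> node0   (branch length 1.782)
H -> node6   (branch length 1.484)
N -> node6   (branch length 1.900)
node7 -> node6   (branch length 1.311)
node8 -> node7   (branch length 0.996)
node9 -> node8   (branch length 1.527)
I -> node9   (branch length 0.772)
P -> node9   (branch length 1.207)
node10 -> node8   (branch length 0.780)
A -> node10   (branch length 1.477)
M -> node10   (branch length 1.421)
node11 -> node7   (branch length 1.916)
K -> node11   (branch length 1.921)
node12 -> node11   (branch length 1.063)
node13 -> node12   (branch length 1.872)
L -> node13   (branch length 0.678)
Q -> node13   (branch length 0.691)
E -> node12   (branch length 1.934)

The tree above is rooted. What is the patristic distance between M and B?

7.763

The path runs M → … → MRCA → … → B; the MRCA is the root of the tree.
Branch lengths along that path: 1.421 + 0.780 + 0.996 + 1.311 + 1.782 + 0.698 + 0.053 + 0.273 + 0.449 = 7.763.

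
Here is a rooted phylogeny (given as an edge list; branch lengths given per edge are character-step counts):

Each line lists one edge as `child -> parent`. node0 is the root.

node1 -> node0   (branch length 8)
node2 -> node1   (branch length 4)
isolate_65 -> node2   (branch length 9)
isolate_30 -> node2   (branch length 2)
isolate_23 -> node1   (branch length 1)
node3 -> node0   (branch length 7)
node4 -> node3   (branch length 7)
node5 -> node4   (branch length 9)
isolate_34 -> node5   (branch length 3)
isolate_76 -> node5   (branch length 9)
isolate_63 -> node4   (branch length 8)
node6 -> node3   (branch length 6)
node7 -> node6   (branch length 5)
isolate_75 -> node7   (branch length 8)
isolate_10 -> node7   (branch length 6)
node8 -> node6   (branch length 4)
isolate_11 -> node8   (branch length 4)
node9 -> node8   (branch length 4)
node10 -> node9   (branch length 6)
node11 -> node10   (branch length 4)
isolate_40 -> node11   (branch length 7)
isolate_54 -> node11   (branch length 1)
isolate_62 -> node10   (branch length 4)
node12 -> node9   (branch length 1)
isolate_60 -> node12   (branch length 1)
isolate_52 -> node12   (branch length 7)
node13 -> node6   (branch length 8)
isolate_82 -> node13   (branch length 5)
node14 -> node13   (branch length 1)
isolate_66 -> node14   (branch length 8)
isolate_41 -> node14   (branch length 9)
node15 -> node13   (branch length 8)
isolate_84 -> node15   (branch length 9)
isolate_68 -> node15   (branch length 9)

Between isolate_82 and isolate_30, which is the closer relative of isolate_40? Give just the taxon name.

The MRCA of isolate_40 and isolate_82 subtends ((isolate_75,isolate_10),(isolate_11,(((isolate_40,isolate_54),isolate_62),(isolate_60,isolate_52))),(isolate_82,(isolate_66,isolate_41),(isolate_84,isolate_68))) (13 taxa).
The MRCA of isolate_40 and isolate_30 is the root, subtending the entire tree (19 taxa).
The first is nested inside the second, so isolate_40 shares a more recent common ancestor with isolate_82.

isolate_82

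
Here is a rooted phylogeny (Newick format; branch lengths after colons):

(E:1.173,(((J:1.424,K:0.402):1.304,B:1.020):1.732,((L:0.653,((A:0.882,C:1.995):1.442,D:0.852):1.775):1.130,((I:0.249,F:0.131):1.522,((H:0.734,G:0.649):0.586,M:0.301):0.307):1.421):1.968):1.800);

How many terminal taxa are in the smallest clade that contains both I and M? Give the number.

5

The MRCA of I and M is the node subtending ((I,F),((H,G),M)).
That clade contains 5 terminal taxa: F, G, H, I, M.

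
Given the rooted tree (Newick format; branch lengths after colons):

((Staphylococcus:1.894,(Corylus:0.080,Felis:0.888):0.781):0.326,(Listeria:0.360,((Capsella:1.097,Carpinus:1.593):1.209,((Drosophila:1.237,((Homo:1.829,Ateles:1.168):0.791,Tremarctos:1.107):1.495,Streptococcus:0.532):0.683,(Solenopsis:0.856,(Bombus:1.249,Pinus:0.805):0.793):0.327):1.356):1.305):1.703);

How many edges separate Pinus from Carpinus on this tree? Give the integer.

6

The MRCA of Pinus and Carpinus is the node subtending ((Capsella,Carpinus),((Drosophila,((Homo,Ateles),Tremarctos),Streptococcus),(Solenopsis,(Bombus,Pinus)))).
From Pinus up to that node: 4 branches. From Carpinus up to the same node: 2 branches. Total: 4 + 2 = 6.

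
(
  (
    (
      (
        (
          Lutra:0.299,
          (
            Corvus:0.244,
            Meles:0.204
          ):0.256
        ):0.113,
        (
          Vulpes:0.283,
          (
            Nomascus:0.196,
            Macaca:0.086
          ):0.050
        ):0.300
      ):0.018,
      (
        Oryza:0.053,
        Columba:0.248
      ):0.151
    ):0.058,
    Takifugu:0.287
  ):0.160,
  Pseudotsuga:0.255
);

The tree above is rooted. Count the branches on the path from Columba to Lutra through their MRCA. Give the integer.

The MRCA of Columba and Lutra is the node subtending (((Lutra,(Corvus,Meles)),(Vulpes,(Nomascus,Macaca))),(Oryza,Columba)).
From Columba up to that node: 2 branches. From Lutra up to the same node: 3 branches. Total: 2 + 3 = 5.

5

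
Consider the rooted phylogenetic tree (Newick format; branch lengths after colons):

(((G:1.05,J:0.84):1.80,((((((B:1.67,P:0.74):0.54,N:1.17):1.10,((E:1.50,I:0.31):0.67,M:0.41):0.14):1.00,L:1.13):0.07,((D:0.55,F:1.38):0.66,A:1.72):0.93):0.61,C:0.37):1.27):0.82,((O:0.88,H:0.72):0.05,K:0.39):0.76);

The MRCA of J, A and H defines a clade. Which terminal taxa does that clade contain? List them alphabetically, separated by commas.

Tracing J: it sits inside (G,J).
Tracing A: it sits inside ((D,F),A).
Tracing H: it sits inside (O,H).
The smallest clade enclosing all 3 is the whole tree (their MRCA is the root), so the answer is all 16 tips in alphabetical order.

A, B, C, D, E, F, G, H, I, J, K, L, M, N, O, P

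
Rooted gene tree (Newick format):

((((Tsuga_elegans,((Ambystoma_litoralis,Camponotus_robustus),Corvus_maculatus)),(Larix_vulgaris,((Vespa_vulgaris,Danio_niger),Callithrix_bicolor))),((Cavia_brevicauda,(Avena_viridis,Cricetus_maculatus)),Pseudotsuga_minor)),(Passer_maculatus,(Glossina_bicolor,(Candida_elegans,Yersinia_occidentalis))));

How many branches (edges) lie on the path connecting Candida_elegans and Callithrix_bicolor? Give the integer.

9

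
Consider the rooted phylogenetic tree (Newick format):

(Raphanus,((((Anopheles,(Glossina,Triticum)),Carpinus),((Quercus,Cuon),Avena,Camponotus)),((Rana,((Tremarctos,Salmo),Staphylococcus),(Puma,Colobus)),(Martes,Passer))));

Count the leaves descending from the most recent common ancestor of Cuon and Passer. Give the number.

16

The MRCA of Cuon and Passer is the node subtending ((((Anopheles,(Glossina,Triticum)),Carpinus),((Quercus,Cuon),Avena,Camponotus)),((Rana,((Tremarctos,Salmo),Staphylococcus),(Puma,Colobus)),(Martes,Passer))).
That clade contains 16 terminal taxa: Anopheles, Avena, Camponotus, Carpinus, Colobus, Cuon, Glossina, Martes, Passer, Puma, Quercus, Rana, Salmo, Staphylococcus, Tremarctos, Triticum.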